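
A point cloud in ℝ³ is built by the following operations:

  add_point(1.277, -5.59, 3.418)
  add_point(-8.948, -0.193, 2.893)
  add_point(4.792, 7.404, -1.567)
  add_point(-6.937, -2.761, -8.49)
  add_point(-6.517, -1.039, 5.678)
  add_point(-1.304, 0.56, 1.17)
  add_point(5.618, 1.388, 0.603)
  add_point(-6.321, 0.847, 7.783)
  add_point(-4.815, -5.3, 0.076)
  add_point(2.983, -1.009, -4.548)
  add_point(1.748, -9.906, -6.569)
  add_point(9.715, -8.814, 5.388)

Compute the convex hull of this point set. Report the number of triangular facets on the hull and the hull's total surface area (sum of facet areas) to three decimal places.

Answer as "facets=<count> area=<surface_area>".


facets=14 area=738.950

9 of the 12 inputs are extreme points: [1, 2, 3, 4, 7, 8, 9, 10, 11].

Facet areas (half cross-product norm):
  f1: (p3, p2, p1) → 92.0372
  f2: (p7, p2, p1) → 44.7335
  f3: (p7, p2, p11) → 133.8022
  f4: (p8, p10, p11) → 73.2807
  f5: (p8, p3, p1) → 32.7994
  f6: (p8, p3, p10) → 45.1801
  f7: (p9, p3, p2) → 43.9613
  f8: (p9, p3, p10) → 46.4675
  f9: (p9, p2, p11) → 64.0887
  f10: (p9, p10, p11) → 62.6280
  f11: (p4, p7, p11) → 24.7711
  f12: (p4, p8, p11) → 57.2240
  f13: (p4, p7, p1) → 4.8201
  f14: (p4, p8, p1) → 13.1562
Σ area = 738.950

Euler: V−E+F = 9−21+14 = 2.


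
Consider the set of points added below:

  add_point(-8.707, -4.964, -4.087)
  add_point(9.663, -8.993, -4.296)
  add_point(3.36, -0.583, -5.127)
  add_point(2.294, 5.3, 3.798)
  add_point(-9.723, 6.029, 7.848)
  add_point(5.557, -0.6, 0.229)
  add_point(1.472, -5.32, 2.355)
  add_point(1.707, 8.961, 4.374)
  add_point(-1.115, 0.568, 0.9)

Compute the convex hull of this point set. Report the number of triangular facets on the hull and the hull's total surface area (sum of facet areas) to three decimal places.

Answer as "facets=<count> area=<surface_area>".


Hull vertices (8/9): indices [0, 1, 2, 3, 4, 5, 6, 7].

Triangle areas on the boundary:
  f1: (p2, p7, p1) → 58.3244
  f2: (p0, p2, p1) → 65.1289
  f3: (p0, p7, p4) → 99.4488
  f4: (p0, p2, p7) → 87.1700
  f5: (p6, p0, p4) → 92.8267
  f6: (p6, p0, p1) → 63.9885
  f7: (p3, p6, p1) → 56.2776
  f8: (p3, p7, p4) → 23.0556
  f9: (p3, p6, p4) → 68.2424
  f10: (p5, p7, p1) → 5.4819
  f11: (p5, p3, p1) → 2.2701
  f12: (p5, p3, p7) → 6.4317
Σ area = 628.646

Euler: V−E+F = 8−18+12 = 2.

facets=12 area=628.646


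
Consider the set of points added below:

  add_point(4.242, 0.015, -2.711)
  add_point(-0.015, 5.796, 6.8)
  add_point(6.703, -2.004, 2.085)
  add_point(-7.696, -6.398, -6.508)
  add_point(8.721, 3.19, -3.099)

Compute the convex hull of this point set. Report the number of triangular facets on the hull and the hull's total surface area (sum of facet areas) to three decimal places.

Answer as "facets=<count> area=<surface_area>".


Hull vertices (4/5): indices [1, 2, 3, 4].

Per-facet area ½‖(b−a)×(c−a)‖:
  f1: (p1, p4, p3) → 122.8725
  f2: (p2, p4, p3) → 65.8617
  f3: (p2, p1, p3) → 97.5200
  f4: (p2, p1, p4) → 43.0688
Σ area = 329.323

Euler: V−E+F = 4−6+4 = 2.

facets=4 area=329.323


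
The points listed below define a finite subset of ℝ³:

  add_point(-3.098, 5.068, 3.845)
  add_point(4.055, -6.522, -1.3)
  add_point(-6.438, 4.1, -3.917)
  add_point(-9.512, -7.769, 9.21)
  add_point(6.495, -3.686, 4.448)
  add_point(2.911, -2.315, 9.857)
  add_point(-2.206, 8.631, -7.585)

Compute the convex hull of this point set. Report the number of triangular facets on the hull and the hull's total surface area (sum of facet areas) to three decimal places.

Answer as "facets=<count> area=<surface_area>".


facets=10 area=617.239

7 of the 7 inputs are extreme points: [0, 1, 2, 3, 4, 5, 6].

Per-facet area ½‖(b−a)×(c−a)‖:
  f1: (p5, p4, p3) → 41.8004
  f2: (p5, p6, p4) → 63.4054
  f3: (p1, p4, p3) → 57.7955
  f4: (p1, p6, p4) → 60.0642
  f5: (p0, p5, p3) → 74.0305
  f6: (p0, p5, p6) → 50.5750
  f7: (p2, p1, p3) → 120.1128
  f8: (p2, p1, p6) → 54.1911
  f9: (p2, p0, p3) → 65.0357
  f10: (p2, p0, p6) → 30.2286
Σ area = 617.239

Euler characteristic 7−15+10 = 2 ✓


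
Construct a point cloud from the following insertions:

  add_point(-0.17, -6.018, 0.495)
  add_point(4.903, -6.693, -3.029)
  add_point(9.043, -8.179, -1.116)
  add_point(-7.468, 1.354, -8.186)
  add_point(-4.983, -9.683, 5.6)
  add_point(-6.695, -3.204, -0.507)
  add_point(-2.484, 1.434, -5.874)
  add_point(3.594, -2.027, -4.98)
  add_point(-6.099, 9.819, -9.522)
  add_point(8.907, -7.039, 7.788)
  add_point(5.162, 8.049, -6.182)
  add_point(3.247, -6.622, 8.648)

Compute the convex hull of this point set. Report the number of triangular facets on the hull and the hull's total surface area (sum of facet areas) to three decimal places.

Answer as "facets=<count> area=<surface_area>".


facets=16 area=830.389

10 of the 12 inputs are extreme points: [1, 2, 3, 4, 5, 7, 8, 9, 10, 11].

Area of each hull facet:
  f1: (p9, p4, p2) → 63.3933
  f2: (p1, p4, p3) → 101.7094
  f3: (p1, p4, p2) → 30.6932
  f4: (p5, p4, p3) → 11.8231
  f5: (p5, p8, p3) → 30.6899
  f6: (p5, p8, p4) → 19.3273
  f7: (p11, p8, p4) → 114.7842
  f8: (p11, p9, p4) → 16.0050
  f9: (p10, p9, p2) → 77.1817
  f10: (p10, p11, p8) → 121.4598
  f11: (p10, p11, p9) → 59.4849
  f12: (p7, p1, p2) → 9.6069
  f13: (p7, p10, p2) → 36.4707
  f14: (p7, p1, p3) → 25.4904
  f15: (p7, p8, p3) → 51.3221
  f16: (p7, p10, p8) → 60.9474
Σ area = 830.389

Euler characteristic 10−24+16 = 2 ✓


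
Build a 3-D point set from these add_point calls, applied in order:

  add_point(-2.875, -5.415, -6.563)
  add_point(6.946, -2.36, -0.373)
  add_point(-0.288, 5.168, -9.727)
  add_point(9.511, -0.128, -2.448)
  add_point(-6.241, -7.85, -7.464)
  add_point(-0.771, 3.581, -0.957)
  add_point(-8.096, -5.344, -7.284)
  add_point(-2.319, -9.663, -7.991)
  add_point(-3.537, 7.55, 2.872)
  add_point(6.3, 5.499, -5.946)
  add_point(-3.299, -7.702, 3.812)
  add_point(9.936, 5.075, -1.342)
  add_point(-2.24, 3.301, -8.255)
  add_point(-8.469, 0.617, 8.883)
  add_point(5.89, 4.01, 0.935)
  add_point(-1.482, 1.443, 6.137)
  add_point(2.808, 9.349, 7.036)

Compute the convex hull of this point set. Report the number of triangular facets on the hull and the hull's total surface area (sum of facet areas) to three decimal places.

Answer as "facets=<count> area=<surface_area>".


13 of the 17 inputs are extreme points: [1, 2, 3, 4, 6, 7, 8, 9, 10, 11, 12, 13, 16].

Per-facet area ½‖(b−a)×(c−a)‖:
  f1: (p10, p16, p13) → 79.2718
  f2: (p8, p16, p13) → 39.5313
  f3: (p8, p16, p2) → 48.3174
  f4: (p8, p6, p13) → 85.0116
  f5: (p9, p16, p11) → 34.2806
  f6: (p9, p16, p2) → 51.3710
  f7: (p9, p2, p7) → 56.9877
  f8: (p1, p10, p7) → 69.5812
  f9: (p1, p16, p11) → 47.6153
  f10: (p1, p10, p16) → 88.6866
  f11: (p4, p2, p7) → 31.5375
  f12: (p4, p6, p2) → 20.0013
  f13: (p4, p10, p7) → 25.2243
  f14: (p4, p10, p13) → 60.5325
  f15: (p4, p6, p13) → 25.2659
  f16: (p12, p6, p2) → 7.0642
  f17: (p12, p8, p2) → 17.5914
  f18: (p12, p8, p6) → 62.1489
  f19: (p3, p1, p11) → 9.2665
  f20: (p3, p1, p7) → 25.2022
  f21: (p3, p9, p11) → 15.5364
  f22: (p3, p9, p7) → 59.5123
Σ area = 959.538

Euler: V−E+F = 13−33+22 = 2.

facets=22 area=959.538


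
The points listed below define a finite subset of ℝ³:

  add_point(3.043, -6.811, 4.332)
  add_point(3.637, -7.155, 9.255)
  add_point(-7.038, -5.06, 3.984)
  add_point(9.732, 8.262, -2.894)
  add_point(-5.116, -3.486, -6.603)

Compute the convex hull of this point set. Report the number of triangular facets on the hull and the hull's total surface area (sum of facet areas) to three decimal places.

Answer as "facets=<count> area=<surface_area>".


Hull vertices (5/5): indices [0, 1, 2, 3, 4].

Triangle areas on the boundary:
  f1: (p1, p3, p2) → 123.2387
  f2: (p4, p3, p2) → 104.8318
  f3: (p0, p1, p2) → 25.1032
  f4: (p0, p4, p2) → 55.2891
  f5: (p0, p1, p3) → 40.7913
  f6: (p0, p4, p3) → 120.7930
Σ area = 470.047

Check V−E+F: 5 − 9 + 6 = 2.

facets=6 area=470.047


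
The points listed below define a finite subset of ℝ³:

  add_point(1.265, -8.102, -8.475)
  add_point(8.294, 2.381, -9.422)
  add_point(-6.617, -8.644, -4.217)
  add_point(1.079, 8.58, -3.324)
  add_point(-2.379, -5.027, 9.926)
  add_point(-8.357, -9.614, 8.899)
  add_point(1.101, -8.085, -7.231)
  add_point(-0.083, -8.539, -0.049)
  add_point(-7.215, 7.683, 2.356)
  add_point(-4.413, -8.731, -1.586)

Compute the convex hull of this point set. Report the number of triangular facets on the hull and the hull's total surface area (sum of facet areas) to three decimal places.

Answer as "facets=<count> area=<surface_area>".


facets=12 area=846.098

8 of the 10 inputs are extreme points: [0, 1, 2, 3, 4, 5, 7, 8].

Triangle areas on the boundary:
  f1: (p4, p3, p1) → 108.5366
  f2: (p2, p3, p1) → 102.8650
  f3: (p0, p2, p5) → 48.1256
  f4: (p0, p2, p1) → 46.5396
  f5: (p8, p2, p5) → 111.2235
  f6: (p8, p2, p3) → 87.7851
  f7: (p8, p4, p5) → 58.1843
  f8: (p8, p4, p3) → 78.2134
  f9: (p7, p4, p1) → 82.0646
  f10: (p7, p0, p1) → 52.9379
  f11: (p7, p4, p5) → 40.6602
  f12: (p7, p0, p5) → 28.9624
Σ area = 846.098

Euler: V−E+F = 8−18+12 = 2.


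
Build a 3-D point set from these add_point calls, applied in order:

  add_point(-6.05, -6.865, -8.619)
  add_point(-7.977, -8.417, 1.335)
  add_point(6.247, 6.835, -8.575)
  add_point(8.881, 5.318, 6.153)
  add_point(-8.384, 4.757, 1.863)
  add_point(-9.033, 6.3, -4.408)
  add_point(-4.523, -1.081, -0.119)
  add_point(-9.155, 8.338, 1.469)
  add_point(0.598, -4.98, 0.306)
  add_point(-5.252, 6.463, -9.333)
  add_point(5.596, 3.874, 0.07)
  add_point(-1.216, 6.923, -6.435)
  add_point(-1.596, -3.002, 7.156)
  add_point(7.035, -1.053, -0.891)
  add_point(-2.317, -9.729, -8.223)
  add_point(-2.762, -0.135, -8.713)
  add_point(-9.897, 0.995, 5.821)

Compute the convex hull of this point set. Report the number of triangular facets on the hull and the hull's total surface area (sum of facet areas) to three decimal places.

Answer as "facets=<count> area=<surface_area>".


Points on the hull: [0, 1, 2, 3, 5, 7, 8, 9, 12, 13, 14, 16] (12 of 17).

Area of each hull facet:
  f1: (p2, p9, p14) → 94.0042
  f2: (p12, p3, p16) → 56.6924
  f3: (p7, p3, p16) → 79.5439
  f4: (p7, p2, p3) → 128.3866
  f5: (p7, p2, p9) → 64.6311
  f6: (p0, p9, p14) → 26.1122
  f7: (p13, p2, p3) → 53.3431
  f8: (p13, p2, p14) → 81.1861
  f9: (p13, p12, p3) → 56.0995
  f10: (p1, p12, p16) → 43.2378
  f11: (p1, p0, p14) → 24.2078
  f12: (p5, p7, p9) → 12.7280
  f13: (p5, p0, p9) → 41.2955
  f14: (p5, p7, p16) → 26.1103
  f15: (p5, p1, p16) → 61.2407
  f16: (p5, p1, p0) → 71.2281
  f17: (p8, p13, p14) → 36.4349
  f18: (p8, p13, p12) → 27.5312
  f19: (p8, p1, p14) → 44.4665
  f20: (p8, p1, p12) → 33.3345
Σ area = 1061.814

Euler: V−E+F = 12−30+20 = 2.

facets=20 area=1061.814


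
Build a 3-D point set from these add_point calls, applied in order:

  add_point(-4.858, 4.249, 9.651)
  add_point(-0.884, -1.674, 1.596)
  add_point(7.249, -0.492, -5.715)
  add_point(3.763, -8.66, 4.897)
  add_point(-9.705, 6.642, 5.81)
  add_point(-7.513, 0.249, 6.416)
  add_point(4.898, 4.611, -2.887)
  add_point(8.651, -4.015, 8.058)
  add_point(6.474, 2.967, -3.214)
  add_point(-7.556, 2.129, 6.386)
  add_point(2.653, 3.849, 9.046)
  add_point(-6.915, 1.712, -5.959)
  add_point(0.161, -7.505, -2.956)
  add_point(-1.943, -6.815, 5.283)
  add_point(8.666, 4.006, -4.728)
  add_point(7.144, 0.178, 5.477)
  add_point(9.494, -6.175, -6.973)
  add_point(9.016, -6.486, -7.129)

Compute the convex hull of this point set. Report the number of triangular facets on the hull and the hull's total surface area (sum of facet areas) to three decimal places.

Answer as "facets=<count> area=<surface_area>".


facets=24 area=936.674

14 of the 18 inputs are extreme points: [0, 3, 4, 5, 6, 7, 10, 11, 12, 13, 14, 15, 16, 17].

Area of each hull facet:
  f1: (p10, p0, p4) → 17.8615
  f2: (p5, p11, p4) → 41.6067
  f3: (p5, p0, p4) → 17.5109
  f4: (p6, p11, p4) → 81.4622
  f5: (p6, p11, p14) → 19.0333
  f6: (p6, p10, p4) → 79.2794
  f7: (p6, p10, p14) → 20.9724
  f8: (p7, p10, p0) → 28.4807
  f9: (p7, p3, p16) → 49.9352
  f10: (p7, p14, p16) → 74.3560
  f11: (p17, p12, p11) → 55.4369
  f12: (p17, p14, p16) → 2.6690
  f13: (p17, p11, p14) → 84.3717
  f14: (p17, p3, p16) → 3.8772
  f15: (p17, p12, p3) → 42.8814
  f16: (p13, p12, p3) → 24.2768
  f17: (p13, p5, p0) → 24.8074
  f18: (p13, p5, p11) → 56.4482
  f19: (p13, p12, p11) → 51.1656
  f20: (p13, p7, p3) → 20.4641
  f21: (p13, p7, p0) → 68.9480
  f22: (p15, p10, p14) → 34.5132
  f23: (p15, p7, p14) → 20.0215
  f24: (p15, p7, p10) → 16.2951
Σ area = 936.674

Euler characteristic 14−36+24 = 2 ✓


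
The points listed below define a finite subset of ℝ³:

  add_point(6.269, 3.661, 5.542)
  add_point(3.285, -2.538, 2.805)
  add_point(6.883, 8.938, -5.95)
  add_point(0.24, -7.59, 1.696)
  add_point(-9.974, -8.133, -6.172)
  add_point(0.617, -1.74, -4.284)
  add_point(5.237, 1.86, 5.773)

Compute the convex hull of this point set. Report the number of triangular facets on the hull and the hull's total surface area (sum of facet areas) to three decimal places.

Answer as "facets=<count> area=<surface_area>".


facets=10 area=438.950

7 of the 7 inputs are extreme points: [0, 1, 2, 3, 4, 5, 6].

Area of each hull facet:
  f1: (p0, p2, p4) → 143.7759
  f2: (p0, p6, p4) → 16.6598
  f3: (p3, p6, p4) → 59.1809
  f4: (p5, p2, p4) → 42.2841
  f5: (p5, p3, p4) → 50.1891
  f6: (p5, p3, p2) → 36.5713
  f7: (p1, p0, p6) → 3.6695
  f8: (p1, p3, p6) → 6.3650
  f9: (p1, p0, p2) → 46.8455
  f10: (p1, p3, p2) → 33.4089
Σ area = 438.950

Euler characteristic 7−15+10 = 2 ✓


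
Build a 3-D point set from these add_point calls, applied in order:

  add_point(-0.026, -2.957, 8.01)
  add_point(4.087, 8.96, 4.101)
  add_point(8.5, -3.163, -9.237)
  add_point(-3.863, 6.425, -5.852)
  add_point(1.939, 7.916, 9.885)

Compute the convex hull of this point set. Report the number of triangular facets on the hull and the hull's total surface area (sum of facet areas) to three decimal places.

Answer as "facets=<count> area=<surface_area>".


facets=6 area=509.863

Extreme-point indices: [0, 1, 2, 3, 4] — 5 of 5 on the boundary.

Area of each hull facet:
  f1: (p1, p2, p3) → 101.9813
  f2: (p4, p1, p3) → 35.9633
  f3: (p4, p1, p2) → 44.7562
  f4: (p0, p2, p3) → 129.7864
  f5: (p0, p4, p3) → 89.9300
  f6: (p0, p4, p2) → 107.4457
Σ area = 509.863

Euler characteristic 5−9+6 = 2 ✓


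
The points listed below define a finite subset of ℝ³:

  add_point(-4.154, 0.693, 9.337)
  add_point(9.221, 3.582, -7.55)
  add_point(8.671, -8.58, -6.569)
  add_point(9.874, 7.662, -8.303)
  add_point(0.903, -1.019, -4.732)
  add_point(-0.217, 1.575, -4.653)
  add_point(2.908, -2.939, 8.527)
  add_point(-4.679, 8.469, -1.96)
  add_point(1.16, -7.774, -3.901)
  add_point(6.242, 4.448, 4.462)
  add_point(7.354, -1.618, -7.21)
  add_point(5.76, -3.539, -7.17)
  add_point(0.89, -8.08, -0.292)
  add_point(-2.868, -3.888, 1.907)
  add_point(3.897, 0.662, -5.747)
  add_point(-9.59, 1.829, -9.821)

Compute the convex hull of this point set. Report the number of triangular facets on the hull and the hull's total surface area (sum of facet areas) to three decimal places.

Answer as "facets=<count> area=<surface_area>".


facets=16 area=996.328

Points on the hull: [0, 2, 3, 6, 7, 8, 9, 12, 13, 15] (10 of 16).

Facet areas (half cross-product norm):
  f1: (p2, p3, p15) → 156.5472
  f2: (p7, p3, p15) → 90.2557
  f3: (p7, p0, p15) → 75.6764
  f4: (p9, p2, p3) → 104.6736
  f5: (p9, p7, p3) → 86.4490
  f6: (p9, p7, p0) → 72.9361
  f7: (p8, p2, p15) → 50.7486
  f8: (p8, p12, p15) → 26.1974
  f9: (p8, p12, p2) → 13.3835
  f10: (p13, p0, p15) → 59.2306
  f11: (p13, p12, p15) → 42.7786
  f12: (p13, p12, p0) → 17.4184
  f13: (p6, p12, p2) → 47.6072
  f14: (p6, p9, p2) → 75.1108
  f15: (p6, p12, p0) → 41.1266
  f16: (p6, p9, p0) → 36.1878
Σ area = 996.328

Check V−E+F: 10 − 24 + 16 = 2.


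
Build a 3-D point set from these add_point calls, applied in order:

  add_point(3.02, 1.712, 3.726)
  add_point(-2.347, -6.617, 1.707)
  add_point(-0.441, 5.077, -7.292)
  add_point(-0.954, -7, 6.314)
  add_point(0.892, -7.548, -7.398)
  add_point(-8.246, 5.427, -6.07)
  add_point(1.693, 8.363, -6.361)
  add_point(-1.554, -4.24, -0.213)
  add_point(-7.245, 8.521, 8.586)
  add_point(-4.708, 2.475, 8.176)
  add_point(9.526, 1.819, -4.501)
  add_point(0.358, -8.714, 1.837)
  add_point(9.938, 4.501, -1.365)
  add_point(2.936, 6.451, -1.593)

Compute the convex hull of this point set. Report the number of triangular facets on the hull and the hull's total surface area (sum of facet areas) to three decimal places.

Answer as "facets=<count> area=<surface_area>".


12 of the 14 inputs are extreme points: [0, 1, 2, 3, 4, 5, 6, 8, 9, 10, 11, 12].

Facet areas (half cross-product norm):
  f1: (p1, p8, p5) → 108.7883
  f2: (p1, p4, p5) → 72.4820
  f3: (p1, p4, p11) → 15.9292
  f4: (p0, p8, p12) → 45.8477
  f5: (p6, p8, p5) → 77.4708
  f6: (p6, p8, p12) → 90.4365
  f7: (p10, p11, p12) → 31.2114
  f8: (p10, p4, p11) → 60.6449
  f9: (p10, p6, p12) → 21.0892
  f10: (p3, p1, p11) → 7.8541
  f11: (p3, p11, p12) → 41.2804
  f12: (p3, p0, p12) → 30.8370
  f13: (p2, p4, p5) → 49.6376
  f14: (p2, p6, p5) → 14.2106
  f15: (p2, p10, p4) → 63.3419
  f16: (p2, p10, p6) → 20.8351
  f17: (p9, p1, p8) → 19.7979
  f18: (p9, p3, p1) → 25.0104
  f19: (p9, p0, p8) → 26.3582
  f20: (p9, p3, p0) → 40.6684
Σ area = 863.732

Euler: V−E+F = 12−30+20 = 2.

facets=20 area=863.732


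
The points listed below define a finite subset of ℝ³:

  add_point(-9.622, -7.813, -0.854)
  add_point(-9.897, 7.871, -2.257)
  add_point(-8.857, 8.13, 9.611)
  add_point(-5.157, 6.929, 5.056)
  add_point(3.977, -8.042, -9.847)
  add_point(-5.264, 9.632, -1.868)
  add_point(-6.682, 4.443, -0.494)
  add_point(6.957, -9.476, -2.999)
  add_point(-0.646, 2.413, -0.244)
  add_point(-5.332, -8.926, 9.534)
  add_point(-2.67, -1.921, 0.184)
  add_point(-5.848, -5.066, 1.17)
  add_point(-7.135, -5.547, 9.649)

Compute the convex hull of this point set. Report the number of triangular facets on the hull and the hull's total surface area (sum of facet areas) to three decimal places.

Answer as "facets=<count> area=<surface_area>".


Hull vertices (10/13): indices [0, 1, 2, 3, 4, 5, 7, 8, 9, 12].

Facet areas (half cross-product norm):
  f1: (p0, p4, p1) → 128.3683
  f2: (p0, p4, p7) → 61.1256
  f3: (p2, p0, p1) → 93.6140
  f4: (p2, p0, p12) → 74.8687
  f5: (p9, p0, p7) → 91.4189
  f6: (p9, p0, p12) → 21.0154
  f7: (p9, p2, p7) → 150.5566
  f8: (p9, p2, p12) → 9.4598
  f9: (p5, p2, p1) → 29.2060
  f10: (p5, p4, p1) → 53.2248
  f11: (p5, p4, p7) → 81.6736
  f12: (p3, p2, p7) → 41.8489
  f13: (p3, p5, p2) → 17.3530
  f14: (p8, p5, p7) → 23.2639
  f15: (p8, p3, p7) → 30.4397
  f16: (p8, p3, p5) → 28.4048
Σ area = 935.842

Check V−E+F: 10 − 24 + 16 = 2.

facets=16 area=935.842


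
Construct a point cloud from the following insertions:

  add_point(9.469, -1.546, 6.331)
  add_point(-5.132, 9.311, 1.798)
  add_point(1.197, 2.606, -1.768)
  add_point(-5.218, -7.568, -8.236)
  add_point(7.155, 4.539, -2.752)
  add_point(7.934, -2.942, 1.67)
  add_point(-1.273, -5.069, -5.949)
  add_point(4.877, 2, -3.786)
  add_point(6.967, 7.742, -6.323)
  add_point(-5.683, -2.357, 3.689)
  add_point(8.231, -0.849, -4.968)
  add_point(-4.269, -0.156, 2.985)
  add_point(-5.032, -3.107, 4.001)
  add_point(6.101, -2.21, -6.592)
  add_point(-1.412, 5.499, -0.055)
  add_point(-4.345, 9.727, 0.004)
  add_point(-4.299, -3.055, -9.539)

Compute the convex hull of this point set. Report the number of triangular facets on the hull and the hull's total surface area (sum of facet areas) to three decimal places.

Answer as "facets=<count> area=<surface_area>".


Hull vertices (11/17): indices [0, 1, 3, 5, 8, 9, 10, 12, 13, 15, 16].

Per-facet area ½‖(b−a)×(c−a)‖:
  f1: (p8, p16, p15) → 95.2701
  f2: (p1, p16, p15) → 14.8358
  f3: (p1, p8, p0) → 112.8210
  f4: (p1, p8, p15) → 8.8342
  f5: (p3, p1, p9) → 74.6671
  f6: (p3, p1, p16) → 34.7922
  f7: (p12, p3, p9) → 6.7735
  f8: (p12, p3, p0) → 94.2834
  f9: (p12, p1, p9) → 4.2146
  f10: (p12, p1, p0) → 92.9198
  f11: (p5, p3, p0) → 24.0385
  f12: (p13, p8, p16) → 53.4051
  f13: (p13, p3, p16) → 25.5067
  f14: (p13, p5, p3) → 51.4453
  f15: (p10, p8, p0) → 48.7188
  f16: (p10, p13, p8) → 12.7571
  f17: (p10, p5, p0) → 11.2207
  f18: (p10, p13, p5) → 9.8082
Σ area = 776.312

Euler characteristic 11−27+18 = 2 ✓

facets=18 area=776.312


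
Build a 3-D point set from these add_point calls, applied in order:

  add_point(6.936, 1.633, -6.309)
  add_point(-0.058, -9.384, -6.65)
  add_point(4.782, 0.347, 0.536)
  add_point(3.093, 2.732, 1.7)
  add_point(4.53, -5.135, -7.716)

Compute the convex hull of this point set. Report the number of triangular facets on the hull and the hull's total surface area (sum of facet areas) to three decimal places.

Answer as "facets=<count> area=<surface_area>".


Hull vertices (5/5): indices [0, 1, 2, 3, 4].

Facet areas (half cross-product norm):
  f1: (p3, p0, p1) → 58.1122
  f2: (p4, p0, p1) → 13.1267
  f3: (p2, p3, p1) → 16.8256
  f4: (p2, p4, p1) → 30.4427
  f5: (p2, p3, p0) → 10.6423
  f6: (p2, p4, p0) → 26.5953
Σ area = 155.745

Euler: V−E+F = 5−9+6 = 2.

facets=6 area=155.745


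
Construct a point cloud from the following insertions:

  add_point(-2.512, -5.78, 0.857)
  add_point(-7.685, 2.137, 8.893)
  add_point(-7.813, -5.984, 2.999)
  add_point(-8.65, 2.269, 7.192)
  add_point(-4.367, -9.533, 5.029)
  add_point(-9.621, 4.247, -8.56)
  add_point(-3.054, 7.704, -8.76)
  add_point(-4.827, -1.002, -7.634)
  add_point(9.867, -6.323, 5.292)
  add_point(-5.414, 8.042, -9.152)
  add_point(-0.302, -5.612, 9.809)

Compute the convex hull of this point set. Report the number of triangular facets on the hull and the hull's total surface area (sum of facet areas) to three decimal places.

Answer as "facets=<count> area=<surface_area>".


facets=16 area=794.873

Hull vertices (10/11): indices [1, 2, 3, 4, 5, 6, 7, 8, 9, 10].

Area of each hull facet:
  f1: (p10, p4, p8) → 40.3684
  f2: (p1, p10, p8) → 46.1005
  f3: (p1, p10, p4) → 39.6908
  f4: (p7, p4, p8) → 111.1199
  f5: (p6, p1, p8) → 182.6065
  f6: (p6, p7, p8) → 89.1297
  f7: (p2, p1, p4) → 25.5433
  f8: (p2, p7, p5) → 42.0538
  f9: (p2, p7, p4) → 28.9719
  f10: (p9, p6, p1) → 23.0256
  f11: (p9, p7, p5) → 20.4184
  f12: (p9, p6, p7) → 10.8116
  f13: (p3, p2, p5) → 69.7562
  f14: (p3, p2, p1) → 8.7253
  f15: (p3, p9, p5) → 44.8528
  f16: (p3, p9, p1) → 11.6980
Σ area = 794.873

Euler characteristic 10−24+16 = 2 ✓


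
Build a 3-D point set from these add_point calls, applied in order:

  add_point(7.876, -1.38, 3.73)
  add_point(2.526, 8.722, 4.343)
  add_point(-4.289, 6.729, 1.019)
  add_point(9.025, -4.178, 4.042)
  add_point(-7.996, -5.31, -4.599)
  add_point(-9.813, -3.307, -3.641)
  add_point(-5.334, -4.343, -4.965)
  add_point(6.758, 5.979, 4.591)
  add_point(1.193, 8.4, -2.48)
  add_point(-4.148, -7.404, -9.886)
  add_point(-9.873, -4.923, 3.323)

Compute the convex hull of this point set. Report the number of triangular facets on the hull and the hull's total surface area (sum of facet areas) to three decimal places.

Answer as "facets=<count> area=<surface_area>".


facets=14 area=724.469

Hull vertices (9/11): indices [1, 2, 3, 4, 5, 7, 8, 9, 10].

Per-facet area ½‖(b−a)×(c−a)‖:
  f1: (p9, p3, p10) → 129.4849
  f2: (p2, p1, p10) → 43.9116
  f3: (p7, p3, p10) → 97.0651
  f4: (p7, p1, p10) → 45.9862
  f5: (p5, p2, p10) → 43.4880
  f6: (p8, p2, p1) → 21.9480
  f7: (p8, p7, p1) → 17.2716
  f8: (p8, p5, p9) → 75.4260
  f9: (p8, p5, p2) → 38.5707
  f10: (p8, p9, p3) → 137.3916
  f11: (p8, p7, p3) → 45.6061
  f12: (p4, p9, p10) → 12.6508
  f13: (p4, p5, p10) → 10.1015
  f14: (p4, p5, p9) → 5.5669
Σ area = 724.469

Euler: V−E+F = 9−21+14 = 2.


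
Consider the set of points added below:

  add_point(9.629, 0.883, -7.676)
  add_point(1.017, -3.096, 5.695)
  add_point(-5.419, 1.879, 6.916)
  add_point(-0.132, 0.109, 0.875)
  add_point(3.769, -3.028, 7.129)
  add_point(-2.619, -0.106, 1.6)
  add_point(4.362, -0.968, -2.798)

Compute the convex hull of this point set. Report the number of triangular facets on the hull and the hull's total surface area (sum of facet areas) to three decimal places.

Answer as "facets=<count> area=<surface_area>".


facets=8 area=217.546

Hull vertices (6/7): indices [0, 1, 2, 4, 5, 6].

Facet areas (half cross-product norm):
  f1: (p4, p0, p2) → 83.9449
  f2: (p4, p1, p2) → 10.0975
  f3: (p5, p0, p2) → 26.5774
  f4: (p5, p1, p2) → 19.5371
  f5: (p6, p5, p0) → 11.9990
  f6: (p6, p5, p1) → 25.3974
  f7: (p6, p4, p0) → 25.5151
  f8: (p6, p4, p1) → 14.4773
Σ area = 217.546

Euler: V−E+F = 6−12+8 = 2.


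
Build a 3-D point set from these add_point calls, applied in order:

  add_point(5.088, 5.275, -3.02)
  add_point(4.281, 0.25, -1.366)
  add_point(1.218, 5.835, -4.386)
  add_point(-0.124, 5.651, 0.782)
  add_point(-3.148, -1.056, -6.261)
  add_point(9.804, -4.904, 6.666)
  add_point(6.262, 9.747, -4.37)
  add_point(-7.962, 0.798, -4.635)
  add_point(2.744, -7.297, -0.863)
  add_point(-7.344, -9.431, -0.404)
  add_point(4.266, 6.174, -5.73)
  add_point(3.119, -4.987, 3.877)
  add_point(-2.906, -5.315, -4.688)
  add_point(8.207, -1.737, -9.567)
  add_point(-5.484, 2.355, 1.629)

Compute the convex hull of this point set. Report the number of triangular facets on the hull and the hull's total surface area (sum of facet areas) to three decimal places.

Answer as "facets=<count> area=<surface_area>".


Extreme-point indices: [3, 4, 5, 6, 7, 8, 9, 10, 12, 13, 14] — 11 of 15 on the boundary.

Triangle areas on the boundary:
  f1: (p13, p6, p5) → 103.5591
  f2: (p14, p6, p7) → 52.2454
  f3: (p14, p9, p7) → 37.8453
  f4: (p14, p9, p5) → 104.2593
  f5: (p10, p6, p7) → 19.7887
  f6: (p10, p13, p7) → 64.3791
  f7: (p10, p13, p6) → 16.3592
  f8: (p12, p9, p7) → 29.3877
  f9: (p12, p9, p13) → 19.9249
  f10: (p8, p13, p5) → 61.5190
  f11: (p8, p9, p5) → 40.7693
  f12: (p8, p9, p13) → 48.7511
  f13: (p3, p6, p5) → 71.5328
  f14: (p3, p14, p5) → 49.1912
  f15: (p3, p14, p6) → 13.0046
  f16: (p4, p13, p7) → 9.3223
  f17: (p4, p12, p7) → 11.8583
  f18: (p4, p12, p13) → 26.9290
Σ area = 780.626

Check V−E+F: 11 − 27 + 18 = 2.

facets=18 area=780.626


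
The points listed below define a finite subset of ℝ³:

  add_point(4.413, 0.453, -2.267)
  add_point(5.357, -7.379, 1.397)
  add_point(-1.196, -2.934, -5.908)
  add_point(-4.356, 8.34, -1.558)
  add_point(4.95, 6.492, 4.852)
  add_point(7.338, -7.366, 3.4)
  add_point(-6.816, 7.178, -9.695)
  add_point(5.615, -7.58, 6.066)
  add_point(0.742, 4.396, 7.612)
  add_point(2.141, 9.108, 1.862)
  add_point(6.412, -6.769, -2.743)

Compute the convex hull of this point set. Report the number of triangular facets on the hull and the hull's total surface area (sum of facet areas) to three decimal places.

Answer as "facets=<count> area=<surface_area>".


11 of the 11 inputs are extreme points: [0, 1, 2, 3, 4, 5, 6, 7, 8, 9, 10].

Facet areas (half cross-product norm):
  f1: (p3, p9, p6) → 22.4348
  f2: (p3, p8, p9) → 27.7041
  f3: (p4, p8, p9) → 13.2276
  f4: (p4, p10, p5) → 44.1077
  f5: (p4, p7, p5) → 22.3481
  f6: (p4, p7, p8) → 35.4927
  f7: (p2, p10, p6) → 29.5551
  f8: (p2, p7, p8) → 87.8810
  f9: (p2, p3, p6) → 49.5632
  f10: (p2, p3, p8) → 69.2322
  f11: (p1, p10, p5) → 5.2308
  f12: (p1, p7, p5) → 4.3770
  f13: (p1, p2, p10) → 19.2582
  f14: (p1, p2, p7) → 17.2937
  f15: (p0, p4, p9) → 22.4781
  f16: (p0, p4, p10) → 26.5532
  f17: (p0, p9, p6) → 69.2509
  f18: (p0, p10, p6) → 45.3214
Σ area = 611.310

Check V−E+F: 11 − 27 + 18 = 2.

facets=18 area=611.310


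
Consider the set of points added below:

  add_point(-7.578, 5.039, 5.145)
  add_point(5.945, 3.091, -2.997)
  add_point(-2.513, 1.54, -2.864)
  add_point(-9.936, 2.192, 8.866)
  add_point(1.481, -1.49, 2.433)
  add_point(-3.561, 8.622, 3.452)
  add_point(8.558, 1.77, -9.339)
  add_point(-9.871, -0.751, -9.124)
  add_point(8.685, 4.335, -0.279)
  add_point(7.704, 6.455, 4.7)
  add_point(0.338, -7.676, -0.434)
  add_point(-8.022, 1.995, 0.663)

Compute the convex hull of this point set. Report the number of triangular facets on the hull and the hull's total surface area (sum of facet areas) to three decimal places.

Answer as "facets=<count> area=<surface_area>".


facets=12 area=845.779

8 of the 12 inputs are extreme points: [0, 3, 5, 6, 7, 8, 9, 10].

Facet areas (half cross-product norm):
  f1: (p6, p10, p8) → 66.8333
  f2: (p9, p10, p3) → 131.0442
  f3: (p9, p10, p8) → 39.1983
  f4: (p9, p5, p3) → 55.2402
  f5: (p9, p6, p8) → 5.9122
  f6: (p9, p5, p6) → 85.5254
  f7: (p7, p5, p6) → 141.4891
  f8: (p7, p10, p3) → 119.7511
  f9: (p7, p6, p10) → 112.1280
  f10: (p0, p5, p3) → 7.0958
  f11: (p0, p7, p3) → 37.7316
  f12: (p0, p7, p5) → 43.8294
Σ area = 845.779

Check V−E+F: 8 − 18 + 12 = 2.


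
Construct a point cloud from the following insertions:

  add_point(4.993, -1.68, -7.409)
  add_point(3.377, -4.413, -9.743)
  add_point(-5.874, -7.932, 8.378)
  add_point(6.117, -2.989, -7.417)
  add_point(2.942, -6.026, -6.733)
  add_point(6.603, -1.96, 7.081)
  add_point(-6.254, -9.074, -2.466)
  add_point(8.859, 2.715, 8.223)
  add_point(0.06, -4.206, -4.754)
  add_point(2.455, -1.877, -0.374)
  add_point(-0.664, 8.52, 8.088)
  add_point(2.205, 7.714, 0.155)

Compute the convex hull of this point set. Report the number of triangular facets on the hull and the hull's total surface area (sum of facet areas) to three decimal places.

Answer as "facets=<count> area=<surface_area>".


facets=16 area=786.260

Hull vertices (10/12): indices [0, 1, 2, 3, 4, 5, 6, 7, 10, 11].

Facet areas (half cross-product norm):
  f1: (p2, p10, p6) → 93.7434
  f2: (p2, p10, p7) → 93.4747
  f3: (p11, p10, p6) → 80.2659
  f4: (p11, p1, p6) → 100.6724
  f5: (p11, p10, p7) → 44.6576
  f6: (p5, p2, p7) → 24.8652
  f7: (p0, p11, p1) → 14.7670
  f8: (p4, p1, p6) → 14.6165
  f9: (p4, p2, p6) → 54.3047
  f10: (p4, p5, p2) → 99.8793
  f11: (p3, p0, p1) → 3.2810
  f12: (p3, p4, p1) → 6.4184
  f13: (p3, p4, p5) → 32.2255
  f14: (p3, p5, p7) → 36.9789
  f15: (p3, p11, p7) → 78.7572
  f16: (p3, p0, p11) → 7.3518
Σ area = 786.260

Check V−E+F: 10 − 24 + 16 = 2.


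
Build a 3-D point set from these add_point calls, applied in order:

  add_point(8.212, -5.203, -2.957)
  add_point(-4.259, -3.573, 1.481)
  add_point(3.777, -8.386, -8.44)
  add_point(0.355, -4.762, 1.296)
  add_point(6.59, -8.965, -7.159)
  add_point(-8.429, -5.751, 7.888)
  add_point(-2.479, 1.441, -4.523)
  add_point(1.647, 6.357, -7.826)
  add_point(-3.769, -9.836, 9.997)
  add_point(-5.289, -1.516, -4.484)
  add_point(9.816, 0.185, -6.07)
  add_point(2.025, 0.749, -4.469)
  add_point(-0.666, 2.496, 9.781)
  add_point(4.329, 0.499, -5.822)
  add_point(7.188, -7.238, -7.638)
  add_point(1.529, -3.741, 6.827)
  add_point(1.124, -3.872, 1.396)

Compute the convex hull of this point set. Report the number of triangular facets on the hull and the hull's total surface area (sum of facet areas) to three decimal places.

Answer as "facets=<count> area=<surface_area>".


facets=18 area=837.074

Points on the hull: [0, 2, 4, 5, 7, 8, 9, 10, 12, 14, 15] (11 of 17).

Per-facet area ½‖(b−a)×(c−a)‖:
  f1: (p12, p7, p5) → 104.0164
  f2: (p12, p7, p10) → 92.6731
  f3: (p9, p7, p5) → 56.1812
  f4: (p9, p2, p5) → 77.2941
  f5: (p9, p2, p7) → 65.3891
  f6: (p8, p2, p5) → 65.1979
  f7: (p8, p12, p5) → 37.4444
  f8: (p4, p8, p2) → 31.3649
  f9: (p0, p12, p10) → 55.3368
  f10: (p0, p4, p8) → 52.8052
  f11: (p14, p4, p2) → 2.9705
  f12: (p14, p7, p10) → 40.2810
  f13: (p14, p2, p7) → 27.0135
  f14: (p14, p0, p10) → 16.6979
  f15: (p14, p0, p4) → 4.8267
  f16: (p15, p8, p12) → 30.2390
  f17: (p15, p0, p12) → 34.2729
  f18: (p15, p0, p8) → 43.0697
Σ area = 837.074

Check V−E+F: 11 − 27 + 18 = 2.


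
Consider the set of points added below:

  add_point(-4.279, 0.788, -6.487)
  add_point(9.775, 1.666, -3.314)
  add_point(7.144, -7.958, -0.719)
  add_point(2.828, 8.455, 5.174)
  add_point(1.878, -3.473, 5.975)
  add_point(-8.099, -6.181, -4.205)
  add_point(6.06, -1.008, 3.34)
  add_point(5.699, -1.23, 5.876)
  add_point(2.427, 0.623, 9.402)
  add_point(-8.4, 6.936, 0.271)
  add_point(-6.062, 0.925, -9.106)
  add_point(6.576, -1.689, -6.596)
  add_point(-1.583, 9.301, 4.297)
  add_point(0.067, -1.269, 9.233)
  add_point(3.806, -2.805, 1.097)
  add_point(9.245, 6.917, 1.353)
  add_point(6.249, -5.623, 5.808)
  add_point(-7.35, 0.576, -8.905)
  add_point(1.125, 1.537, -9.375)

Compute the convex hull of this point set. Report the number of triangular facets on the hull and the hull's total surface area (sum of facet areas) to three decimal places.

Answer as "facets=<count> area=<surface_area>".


facets=24 area=946.886

14 of the 19 inputs are extreme points: [1, 2, 3, 5, 8, 9, 10, 11, 12, 13, 15, 16, 17, 18].

Triangle areas on the boundary:
  f1: (p11, p2, p1) → 24.4568
  f2: (p5, p17, p9) → 46.3382
  f3: (p5, p11, p2) → 64.6993
  f4: (p12, p3, p8) → 19.9307
  f5: (p15, p3, p8) → 33.8031
  f6: (p15, p12, p3) → 11.4921
  f7: (p18, p11, p1) → 17.9992
  f8: (p18, p15, p1) → 35.1555
  f9: (p18, p5, p17) → 34.4889
  f10: (p18, p5, p11) → 44.9389
  f11: (p18, p12, p9) → 59.9148
  f12: (p18, p15, p12) → 80.2147
  f13: (p16, p5, p2) → 54.9426
  f14: (p16, p15, p8) → 49.4819
  f15: (p16, p2, p1) → 35.9933
  f16: (p16, p15, p1) → 42.8553
  f17: (p10, p17, p9) → 7.5508
  f18: (p10, p18, p9) → 40.3221
  f19: (p10, p18, p17) → 1.0204
  f20: (p13, p16, p8) → 12.2380
  f21: (p13, p16, p5) → 67.8484
  f22: (p13, p5, p9) → 96.4917
  f23: (p13, p12, p9) → 48.5789
  f24: (p13, p12, p8) → 16.1308
Σ area = 946.886

Euler characteristic 14−36+24 = 2 ✓


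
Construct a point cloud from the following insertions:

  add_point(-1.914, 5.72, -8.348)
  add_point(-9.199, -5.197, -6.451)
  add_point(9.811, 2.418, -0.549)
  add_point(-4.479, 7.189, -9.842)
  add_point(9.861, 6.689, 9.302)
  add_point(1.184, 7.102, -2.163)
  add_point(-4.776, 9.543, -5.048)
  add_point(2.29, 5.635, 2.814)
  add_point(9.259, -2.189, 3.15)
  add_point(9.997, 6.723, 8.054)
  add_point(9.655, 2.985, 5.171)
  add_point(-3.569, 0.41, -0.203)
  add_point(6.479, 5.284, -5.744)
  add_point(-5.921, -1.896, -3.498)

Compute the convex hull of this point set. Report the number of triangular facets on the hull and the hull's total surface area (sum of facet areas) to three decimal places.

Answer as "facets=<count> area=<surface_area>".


Points on the hull: [1, 2, 3, 4, 6, 8, 9, 11, 12] (9 of 14).

Triangle areas on the boundary:
  f1: (p3, p6, p1) → 36.1375
  f2: (p11, p6, p1) → 52.1289
  f3: (p8, p2, p9) → 27.9221
  f4: (p8, p11, p1) → 55.8445
  f5: (p12, p2, p9) → 28.2821
  f6: (p12, p6, p9) → 85.4288
  f7: (p12, p3, p6) → 31.1377
  f8: (p12, p3, p1) → 80.7741
  f9: (p12, p8, p1) → 111.8092
  f10: (p12, p8, p2) → 13.1840
  f11: (p4, p6, p9) → 10.2350
  f12: (p4, p11, p6) → 91.6198
  f13: (p4, p8, p9) → 5.7308
  f14: (p4, p8, p11) → 73.0347
Σ area = 703.269

Euler: V−E+F = 9−21+14 = 2.

facets=14 area=703.269


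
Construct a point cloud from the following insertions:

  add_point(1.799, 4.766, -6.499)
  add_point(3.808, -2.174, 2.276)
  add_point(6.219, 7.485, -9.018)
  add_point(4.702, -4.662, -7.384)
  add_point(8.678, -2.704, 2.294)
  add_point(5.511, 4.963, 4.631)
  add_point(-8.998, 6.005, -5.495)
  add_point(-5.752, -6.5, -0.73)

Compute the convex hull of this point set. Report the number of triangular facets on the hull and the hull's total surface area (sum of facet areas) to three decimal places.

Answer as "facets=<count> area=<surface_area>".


Extreme-point indices: [1, 2, 3, 4, 5, 6, 7] — 7 of 8 on the boundary.

Area of each hull facet:
  f1: (p5, p7, p6) → 109.3381
  f2: (p5, p2, p6) → 104.4385
  f3: (p5, p2, p4) → 59.4295
  f4: (p3, p7, p6) → 85.6265
  f5: (p3, p2, p6) → 94.0112
  f6: (p3, p7, p4) → 65.9779
  f7: (p3, p2, p4) → 65.3557
  f8: (p1, p7, p4) → 14.9591
  f9: (p1, p5, p4) → 18.7373
  f10: (p1, p5, p7) → 32.1471
Σ area = 650.021

Check V−E+F: 7 − 15 + 10 = 2.

facets=10 area=650.021


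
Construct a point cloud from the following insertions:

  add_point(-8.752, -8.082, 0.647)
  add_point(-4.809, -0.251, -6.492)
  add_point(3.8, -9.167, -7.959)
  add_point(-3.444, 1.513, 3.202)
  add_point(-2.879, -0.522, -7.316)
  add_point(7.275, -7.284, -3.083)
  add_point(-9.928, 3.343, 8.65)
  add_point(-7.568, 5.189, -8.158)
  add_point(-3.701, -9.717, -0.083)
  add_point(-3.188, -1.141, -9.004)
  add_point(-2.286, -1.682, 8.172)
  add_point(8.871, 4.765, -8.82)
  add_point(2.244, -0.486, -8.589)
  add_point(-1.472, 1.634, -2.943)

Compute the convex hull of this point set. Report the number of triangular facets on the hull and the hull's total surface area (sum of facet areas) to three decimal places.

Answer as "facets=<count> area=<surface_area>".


Extreme-point indices: [0, 2, 5, 6, 7, 8, 9, 10, 11] — 9 of 14 on the boundary.

Per-facet area ½‖(b−a)×(c−a)‖:
  f1: (p7, p11, p6) → 138.3264
  f2: (p10, p11, p6) → 92.7716
  f3: (p0, p7, p6) → 104.4244
  f4: (p0, p10, p6) → 53.6326
  f5: (p0, p10, p8) → 30.5134
  f6: (p0, p2, p8) → 19.8714
  f7: (p5, p2, p11) → 42.1797
  f8: (p5, p10, p11) → 105.9622
  f9: (p5, p2, p8) → 33.7071
  f10: (p5, p10, p8) → 67.3277
  f11: (p9, p0, p7) → 50.5008
  f12: (p9, p0, p2) → 68.8732
  f13: (p9, p7, p11) → 51.4321
  f14: (p9, p2, p11) → 69.3653
Σ area = 928.888

Euler characteristic 9−21+14 = 2 ✓

facets=14 area=928.888


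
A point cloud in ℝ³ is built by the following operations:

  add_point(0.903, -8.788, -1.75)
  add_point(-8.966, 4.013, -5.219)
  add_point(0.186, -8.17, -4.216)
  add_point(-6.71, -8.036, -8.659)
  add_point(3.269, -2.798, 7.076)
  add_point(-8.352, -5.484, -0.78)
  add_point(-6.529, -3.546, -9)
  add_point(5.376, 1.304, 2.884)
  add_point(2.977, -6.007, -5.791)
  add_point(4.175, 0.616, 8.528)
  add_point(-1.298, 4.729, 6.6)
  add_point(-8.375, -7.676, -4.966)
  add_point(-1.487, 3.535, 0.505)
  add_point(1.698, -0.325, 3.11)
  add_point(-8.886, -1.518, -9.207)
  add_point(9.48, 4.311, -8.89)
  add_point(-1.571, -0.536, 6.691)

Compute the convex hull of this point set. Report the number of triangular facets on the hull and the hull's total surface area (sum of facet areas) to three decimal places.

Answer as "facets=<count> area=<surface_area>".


facets=24 area=853.940

Points on the hull: [0, 1, 2, 3, 4, 5, 6, 8, 9, 10, 11, 14, 15, 16] (14 of 17).

Triangle areas on the boundary:
  f1: (p10, p15, p1) → 123.2407
  f2: (p10, p9, p15) → 65.3302
  f3: (p14, p15, p1) → 63.7264
  f4: (p8, p0, p15) → 19.3593
  f5: (p8, p3, p15) → 52.8743
  f6: (p11, p14, p3) → 13.8781
  f7: (p11, p3, p0) → 19.9971
  f8: (p6, p3, p15) → 35.3711
  f9: (p6, p14, p15) → 25.5550
  f10: (p6, p14, p3) → 5.4924
  f11: (p2, p3, p0) → 7.3174
  f12: (p2, p8, p0) → 4.8460
  f13: (p2, p8, p3) → 14.6904
  f14: (p4, p0, p15) → 92.2950
  f15: (p4, p9, p15) → 35.2576
  f16: (p5, p11, p0) → 22.6620
  f17: (p5, p4, p0) → 53.8493
  f18: (p5, p10, p1) → 69.6549
  f19: (p5, p14, p1) → 31.2723
  f20: (p5, p11, p14) → 17.5778
  f21: (p16, p5, p10) → 26.3150
  f22: (p16, p5, p4) → 27.4891
  f23: (p16, p10, p9) → 15.7554
  f24: (p16, p4, p9) → 10.1331
Σ area = 853.940

Check V−E+F: 14 − 36 + 24 = 2.


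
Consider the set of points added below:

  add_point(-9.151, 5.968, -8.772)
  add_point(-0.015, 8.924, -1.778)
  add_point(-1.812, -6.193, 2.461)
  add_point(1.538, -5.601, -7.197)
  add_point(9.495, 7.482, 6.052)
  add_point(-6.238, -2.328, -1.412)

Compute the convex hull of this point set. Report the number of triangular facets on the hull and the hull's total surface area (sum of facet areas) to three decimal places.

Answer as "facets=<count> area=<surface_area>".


facets=8 area=571.062

Points on the hull: [0, 1, 2, 3, 4, 5] (6 of 6).

Per-facet area ½‖(b−a)×(c−a)‖:
  f1: (p3, p2, p4) → 92.5162
  f2: (p3, p1, p0) → 86.3357
  f3: (p3, p1, p4) → 96.5624
  f4: (p5, p1, p0) → 62.6199
  f5: (p5, p3, p0) → 58.5371
  f6: (p5, p3, p2) → 33.8181
  f7: (p5, p2, p4) → 63.4616
  f8: (p5, p1, p4) → 77.2114
Σ area = 571.062

Euler: V−E+F = 6−12+8 = 2.
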